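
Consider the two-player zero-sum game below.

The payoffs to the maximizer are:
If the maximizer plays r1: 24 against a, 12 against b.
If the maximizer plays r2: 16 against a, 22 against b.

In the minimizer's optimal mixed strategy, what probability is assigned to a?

5/9

Row minima are 12 and 16, so the maximizer's maximin is 16; column maxima are 24 and 22, so the minimizer's minimax is 22. These differ, so the equilibrium is in mixed strategies.
Let the minimizer play a with probability q. The maximizer is indifferent when 24q + 12(1−q) = 16q + 22(1−q), giving q = 5/9.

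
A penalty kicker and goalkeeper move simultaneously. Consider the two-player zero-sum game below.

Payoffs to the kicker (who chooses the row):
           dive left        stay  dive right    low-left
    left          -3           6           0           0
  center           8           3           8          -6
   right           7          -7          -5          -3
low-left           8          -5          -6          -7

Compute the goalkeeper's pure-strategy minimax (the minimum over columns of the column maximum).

The worst case (largest entry) in each column is dive left: 8, stay: 6, dive right: 8, low-left: 0.
The best (smallest) of these is 0.

0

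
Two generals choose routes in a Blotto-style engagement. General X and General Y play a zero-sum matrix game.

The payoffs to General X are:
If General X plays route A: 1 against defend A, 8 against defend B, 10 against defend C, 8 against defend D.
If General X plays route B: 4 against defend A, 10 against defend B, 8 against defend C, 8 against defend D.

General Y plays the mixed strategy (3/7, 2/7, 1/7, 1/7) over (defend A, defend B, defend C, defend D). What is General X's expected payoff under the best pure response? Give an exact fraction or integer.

48/7

route A: (1)·(3/7) + (8)·(2/7) + (10)·(1/7) + (8)·(1/7) = 37/7.
route B: (4)·(3/7) + (10)·(2/7) + (8)·(1/7) + (8)·(1/7) = 48/7.
The best pure response is route B with expected payoff 48/7.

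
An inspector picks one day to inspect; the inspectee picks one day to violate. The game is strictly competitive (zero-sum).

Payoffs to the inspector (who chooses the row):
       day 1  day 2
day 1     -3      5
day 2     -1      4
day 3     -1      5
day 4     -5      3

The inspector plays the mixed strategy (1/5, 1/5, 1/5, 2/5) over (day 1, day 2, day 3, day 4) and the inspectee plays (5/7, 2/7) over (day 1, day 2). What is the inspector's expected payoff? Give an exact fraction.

-1

Against (5/7, 2/7), each row's expected payoff is day 1: -5/7; day 2: 3/7; day 3: 5/7; day 4: -19/7.
Taking the (1/5, 1/5, 1/5, 2/5)-weighted average: (1/5)·(-5/7) + (1/5)·(3/7) + (1/5)·(5/7) + (2/5)·(-19/7) = -1.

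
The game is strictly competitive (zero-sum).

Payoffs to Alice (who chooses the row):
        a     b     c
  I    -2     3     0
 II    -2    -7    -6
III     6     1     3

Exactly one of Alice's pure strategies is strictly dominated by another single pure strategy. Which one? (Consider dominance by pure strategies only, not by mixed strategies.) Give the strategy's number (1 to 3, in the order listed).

Compare II with III: 6 > -2, 1 > -7, 3 > -6.
So III strictly dominates II for Alice; II is strictly dominated.

2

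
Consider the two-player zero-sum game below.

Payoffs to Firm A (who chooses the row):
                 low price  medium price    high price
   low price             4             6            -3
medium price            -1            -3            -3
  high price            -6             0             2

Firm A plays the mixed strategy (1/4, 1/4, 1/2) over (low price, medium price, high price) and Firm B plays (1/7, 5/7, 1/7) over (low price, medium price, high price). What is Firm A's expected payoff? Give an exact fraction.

Against (1/7, 5/7, 1/7), each row's expected payoff is low price: 31/7; medium price: -19/7; high price: -4/7.
Taking the (1/4, 1/4, 1/2)-weighted average: (1/4)·(31/7) + (1/4)·(-19/7) + (1/2)·(-4/7) = 1/7.

1/7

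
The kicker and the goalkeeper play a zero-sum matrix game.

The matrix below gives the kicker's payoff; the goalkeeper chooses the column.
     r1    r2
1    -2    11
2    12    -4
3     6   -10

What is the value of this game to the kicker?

124/29

Row 3 is strictly dominated by row 2, so the kicker never plays it.
The remaining 2×2 game on (1, 2) × (r1, r2) has no saddle point. Let the kicker play 1 with probability p; indifference gives −2p + 12(1−p) = 11p − 4(1−p), so p = 16/29.
Similarly the goalkeeper's optimal q on r1 is 15/29, and the value is -2·(15/29) + (11)·(14/29) = 124/29.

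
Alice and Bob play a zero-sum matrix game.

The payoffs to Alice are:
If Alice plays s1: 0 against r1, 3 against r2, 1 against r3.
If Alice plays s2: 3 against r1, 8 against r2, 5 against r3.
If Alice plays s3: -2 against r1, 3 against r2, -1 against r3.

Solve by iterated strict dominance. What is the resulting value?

3

Row s1 is strictly dominated by row s2 (3>0, 8>3, 5>1); eliminate s1.
Row s3 is strictly dominated by row s2 (3>-2, 8>3, 5>-1); eliminate s3.
Column r2 is strictly dominated by r1 for Bob (3<8); eliminate r2.
Column r3 is strictly dominated by r1 for Bob (3<5); eliminate r3.
Only (s2, r1) remains, with payoff 3.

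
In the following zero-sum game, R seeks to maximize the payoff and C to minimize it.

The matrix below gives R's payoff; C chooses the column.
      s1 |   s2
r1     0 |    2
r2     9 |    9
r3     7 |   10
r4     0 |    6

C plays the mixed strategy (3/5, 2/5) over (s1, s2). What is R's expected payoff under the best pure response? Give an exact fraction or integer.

9

r1: (0)·(3/5) + (2)·(2/5) = 4/5.
r2: (9)·(3/5) + (9)·(2/5) = 9.
r3: (7)·(3/5) + (10)·(2/5) = 41/5.
r4: (0)·(3/5) + (6)·(2/5) = 12/5.
The best pure response is r2 with expected payoff 9.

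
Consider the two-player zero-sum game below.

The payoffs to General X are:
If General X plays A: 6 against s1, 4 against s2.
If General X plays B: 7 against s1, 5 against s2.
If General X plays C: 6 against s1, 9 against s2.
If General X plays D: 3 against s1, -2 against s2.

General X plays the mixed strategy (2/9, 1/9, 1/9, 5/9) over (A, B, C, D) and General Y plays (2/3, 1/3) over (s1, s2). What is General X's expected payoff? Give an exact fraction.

Against (2/3, 1/3), each row's expected payoff is A: 16/3; B: 19/3; C: 7; D: 4/3.
Taking the (2/9, 1/9, 1/9, 5/9)-weighted average: (2/9)·(16/3) + (1/9)·(19/3) + (1/9)·(7) + (5/9)·(4/3) = 92/27.

92/27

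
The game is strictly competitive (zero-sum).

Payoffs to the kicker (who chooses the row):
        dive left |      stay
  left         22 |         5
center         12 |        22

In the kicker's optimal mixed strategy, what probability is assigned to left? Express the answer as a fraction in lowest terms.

10/27

Row minima are 5 and 12, so the kicker's maximin is 12; column maxima are 22 and 22, so the goalkeeper's minimax is 22. These differ, so the equilibrium is in mixed strategies.
Let the kicker play left with probability p. The goalkeeper is indifferent when 22p + 12(1−p) = 5p + 22(1−p), giving p = 10/27.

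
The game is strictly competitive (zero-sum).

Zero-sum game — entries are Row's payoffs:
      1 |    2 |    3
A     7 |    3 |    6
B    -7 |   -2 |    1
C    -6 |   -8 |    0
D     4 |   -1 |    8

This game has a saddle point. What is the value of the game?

Row minima: 3, -7, -8, -1 → Row's maximin is 3.
Column maxima: 7, 3, 8 → Column's minimax is 3.
They coincide at (A, 2), so the value is 3.

3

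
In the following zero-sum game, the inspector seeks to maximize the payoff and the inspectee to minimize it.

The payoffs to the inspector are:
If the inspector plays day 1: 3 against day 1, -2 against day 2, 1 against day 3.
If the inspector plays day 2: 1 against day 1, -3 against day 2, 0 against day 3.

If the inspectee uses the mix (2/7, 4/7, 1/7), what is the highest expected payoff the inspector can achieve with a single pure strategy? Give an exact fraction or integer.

-1/7

day 1: (3)·(2/7) + (-2)·(4/7) + (1)·(1/7) = -1/7.
day 2: (1)·(2/7) + (-3)·(4/7) + (0)·(1/7) = -10/7.
The best pure response is day 1 with expected payoff -1/7.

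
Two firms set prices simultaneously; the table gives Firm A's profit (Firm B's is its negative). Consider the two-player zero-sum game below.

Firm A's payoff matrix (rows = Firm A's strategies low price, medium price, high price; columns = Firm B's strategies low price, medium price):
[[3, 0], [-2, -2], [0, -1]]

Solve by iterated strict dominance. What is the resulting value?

Row high price is strictly dominated by row low price (3>0, 0>-1); eliminate high price.
Row medium price is strictly dominated by row low price (3>-2, 0>-2); eliminate medium price.
Column low price is strictly dominated by medium price for Firm B (0<3); eliminate low price.
Only (low price, medium price) remains, with payoff 0.

0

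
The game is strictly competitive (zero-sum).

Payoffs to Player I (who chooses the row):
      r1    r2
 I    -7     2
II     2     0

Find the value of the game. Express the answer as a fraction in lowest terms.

Row minima are -7 and 0, so Player I's maximin is 0; column maxima are 2 and 2, so Player II's minimax is 2. These differ, so the equilibrium is in mixed strategies.
Let Player I play I with probability p. Player II is indifferent when −7p + 2(1−p) = 2p, giving p = 2/11.
Let Player II play r1 with probability q. Player I is indifferent when −7q + 2(1−q) = 2q, giving q = 2/11.
The value is -7·(2/11) + (2)·(9/11) = 4/11.

4/11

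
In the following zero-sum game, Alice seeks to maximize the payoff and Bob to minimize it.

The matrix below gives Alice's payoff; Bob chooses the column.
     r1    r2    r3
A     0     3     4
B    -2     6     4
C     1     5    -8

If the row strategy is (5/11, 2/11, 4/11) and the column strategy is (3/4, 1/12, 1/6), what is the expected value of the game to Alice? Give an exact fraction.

Against (3/4, 1/12, 1/6), each row's expected payoff is A: 11/12; B: -1/3; C: -1/6.
Taking the (5/11, 2/11, 4/11)-weighted average: (5/11)·(11/12) + (2/11)·(-1/3) + (4/11)·(-1/6) = 13/44.

13/44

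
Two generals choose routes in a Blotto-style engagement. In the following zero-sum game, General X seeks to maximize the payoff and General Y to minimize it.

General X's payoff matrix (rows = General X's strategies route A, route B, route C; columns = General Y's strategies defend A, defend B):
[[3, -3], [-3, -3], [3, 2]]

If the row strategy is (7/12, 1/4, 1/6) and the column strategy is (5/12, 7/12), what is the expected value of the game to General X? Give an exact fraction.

Against (5/12, 7/12), each row's expected payoff is route A: -1/2; route B: -3; route C: 29/12.
Taking the (7/12, 1/4, 1/6)-weighted average: (7/12)·(-1/2) + (1/4)·(-3) + (1/6)·(29/12) = -23/36.

-23/36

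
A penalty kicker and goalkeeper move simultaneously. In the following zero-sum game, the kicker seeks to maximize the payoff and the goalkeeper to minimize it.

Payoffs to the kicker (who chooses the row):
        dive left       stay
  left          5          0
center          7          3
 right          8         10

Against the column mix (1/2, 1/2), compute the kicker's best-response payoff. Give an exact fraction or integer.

9

left: (5)·(1/2) + (0)·(1/2) = 5/2.
center: (7)·(1/2) + (3)·(1/2) = 5.
right: (8)·(1/2) + (10)·(1/2) = 9.
The best pure response is right with expected payoff 9.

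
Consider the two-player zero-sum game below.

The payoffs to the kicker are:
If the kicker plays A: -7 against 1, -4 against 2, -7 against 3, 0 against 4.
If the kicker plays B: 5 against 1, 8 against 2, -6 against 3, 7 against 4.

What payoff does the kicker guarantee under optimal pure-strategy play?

Row minima: -7, -6 → the kicker's maximin is -6.
Column maxima: 5, 8, -6, 7 → the goalkeeper's minimax is -6.
They coincide at (B, 3), so the value is -6.

-6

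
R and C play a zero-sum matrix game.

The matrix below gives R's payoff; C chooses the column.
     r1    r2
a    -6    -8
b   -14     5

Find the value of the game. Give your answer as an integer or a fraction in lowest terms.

-142/21

Row minima are -8 and -14, so R's maximin is -8; column maxima are -6 and 5, so C's minimax is -6. These differ, so the equilibrium is in mixed strategies.
Let R play a with probability p. C is indifferent when −6p − 14(1−p) = −8p + 5(1−p), giving p = 19/21.
Let C play r1 with probability q. R is indifferent when −6q − 8(1−q) = −14q + 5(1−q), giving q = 13/21.
The value is -6·(13/21) + (-8)·(8/21) = -142/21.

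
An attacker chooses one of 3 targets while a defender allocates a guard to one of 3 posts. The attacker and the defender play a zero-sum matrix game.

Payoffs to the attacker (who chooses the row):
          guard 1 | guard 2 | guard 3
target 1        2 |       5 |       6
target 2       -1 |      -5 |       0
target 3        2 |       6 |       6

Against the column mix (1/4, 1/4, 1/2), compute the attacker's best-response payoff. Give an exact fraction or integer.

5

target 1: (2)·(1/4) + (5)·(1/4) + (6)·(1/2) = 19/4.
target 2: (-1)·(1/4) + (-5)·(1/4) + (0)·(1/2) = -3/2.
target 3: (2)·(1/4) + (6)·(1/4) + (6)·(1/2) = 5.
The best pure response is target 3 with expected payoff 5.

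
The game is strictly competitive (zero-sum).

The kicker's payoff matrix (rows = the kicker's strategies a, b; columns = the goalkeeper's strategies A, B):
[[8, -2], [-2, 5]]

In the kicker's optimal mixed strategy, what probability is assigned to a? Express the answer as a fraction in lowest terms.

Row minima are -2 and -2, so the kicker's maximin is -2; column maxima are 8 and 5, so the goalkeeper's minimax is 5. These differ, so the equilibrium is in mixed strategies.
Let the kicker play a with probability p. The goalkeeper is indifferent when 8p − 2(1−p) = −2p + 5(1−p), giving p = 7/17.

7/17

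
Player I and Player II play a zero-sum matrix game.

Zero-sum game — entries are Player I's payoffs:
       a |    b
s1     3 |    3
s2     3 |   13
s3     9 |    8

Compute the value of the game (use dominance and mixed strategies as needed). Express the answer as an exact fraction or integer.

Row s1 is strictly dominated by row s3, so Player I never plays it.
The remaining 2×2 game on (s2, s3) × (a, b) has no saddle point. Let Player I play s2 with probability p; indifference gives 3p + 9(1−p) = 13p + 8(1−p), so p = 1/11.
Similarly Player II's optimal q on a is 5/11, and the value is 3·(5/11) + (13)·(6/11) = 93/11.

93/11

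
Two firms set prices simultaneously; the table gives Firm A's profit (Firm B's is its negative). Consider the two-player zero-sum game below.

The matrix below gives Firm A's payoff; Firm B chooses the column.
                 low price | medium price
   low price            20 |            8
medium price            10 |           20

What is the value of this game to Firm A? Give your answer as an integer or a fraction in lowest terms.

160/11

Row minima are 8 and 10, so Firm A's maximin is 10; column maxima are 20 and 20, so Firm B's minimax is 20. These differ, so the equilibrium is in mixed strategies.
Let Firm A play low price with probability p. Firm B is indifferent when 20p + 10(1−p) = 8p + 20(1−p), giving p = 5/11.
Let Firm B play low price with probability q. Firm A is indifferent when 20q + 8(1−q) = 10q + 20(1−q), giving q = 6/11.
The value is 20·(6/11) + (8)·(5/11) = 160/11.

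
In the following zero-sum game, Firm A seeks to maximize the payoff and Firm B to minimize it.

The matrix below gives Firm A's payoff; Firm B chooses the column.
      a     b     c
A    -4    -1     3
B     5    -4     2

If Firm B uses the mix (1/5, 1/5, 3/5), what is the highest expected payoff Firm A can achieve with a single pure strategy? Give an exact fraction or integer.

7/5

A: (-4)·(1/5) + (-1)·(1/5) + (3)·(3/5) = 4/5.
B: (5)·(1/5) + (-4)·(1/5) + (2)·(3/5) = 7/5.
The best pure response is B with expected payoff 7/5.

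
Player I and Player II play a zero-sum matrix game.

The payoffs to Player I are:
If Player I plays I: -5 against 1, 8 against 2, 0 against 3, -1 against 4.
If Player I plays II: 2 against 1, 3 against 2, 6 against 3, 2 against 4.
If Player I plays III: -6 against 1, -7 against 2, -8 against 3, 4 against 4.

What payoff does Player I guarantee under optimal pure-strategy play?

Row minima: -5, 2, -8 → Player I's maximin is 2.
Column maxima: 2, 8, 6, 4 → Player II's minimax is 2.
They coincide at (II, 1), so the value is 2.

2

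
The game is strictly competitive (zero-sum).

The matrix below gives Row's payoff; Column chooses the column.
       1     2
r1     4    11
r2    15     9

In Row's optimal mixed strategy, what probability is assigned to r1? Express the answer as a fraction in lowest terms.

Row minima are 4 and 9, so Row's maximin is 9; column maxima are 15 and 11, so Column's minimax is 11. These differ, so the equilibrium is in mixed strategies.
Let Row play r1 with probability p. Column is indifferent when 4p + 15(1−p) = 11p + 9(1−p), giving p = 6/13.

6/13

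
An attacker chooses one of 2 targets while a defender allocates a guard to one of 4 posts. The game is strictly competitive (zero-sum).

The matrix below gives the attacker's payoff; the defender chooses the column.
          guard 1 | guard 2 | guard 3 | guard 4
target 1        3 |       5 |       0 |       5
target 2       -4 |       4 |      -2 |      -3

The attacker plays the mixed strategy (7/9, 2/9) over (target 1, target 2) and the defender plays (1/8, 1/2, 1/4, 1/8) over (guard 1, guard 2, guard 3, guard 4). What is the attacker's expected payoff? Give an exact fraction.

103/36

Against (1/8, 1/2, 1/4, 1/8), each row's expected payoff is target 1: 7/2; target 2: 5/8.
Taking the (7/9, 2/9)-weighted average: (7/9)·(7/2) + (2/9)·(5/8) = 103/36.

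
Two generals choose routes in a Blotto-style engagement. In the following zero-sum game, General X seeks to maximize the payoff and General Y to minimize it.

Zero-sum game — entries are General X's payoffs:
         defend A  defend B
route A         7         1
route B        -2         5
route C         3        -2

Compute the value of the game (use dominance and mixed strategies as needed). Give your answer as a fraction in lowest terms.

Row route C is strictly dominated by row route A, so General X never plays it.
The remaining 2×2 game on (route A, route B) × (defend A, defend B) has no saddle point. Let General X play route A with probability p; indifference gives 7p − 2(1−p) = p + 5(1−p), so p = 7/13.
Similarly General Y's optimal q on defend A is 4/13, and the value is 7·(4/13) + (1)·(9/13) = 37/13.

37/13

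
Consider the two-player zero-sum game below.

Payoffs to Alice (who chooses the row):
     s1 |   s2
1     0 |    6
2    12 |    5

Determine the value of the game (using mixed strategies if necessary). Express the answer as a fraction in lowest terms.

Row minima are 0 and 5, so Alice's maximin is 5; column maxima are 12 and 6, so Bob's minimax is 6. These differ, so the equilibrium is in mixed strategies.
Let Alice play 1 with probability p. Bob is indifferent when 12(1−p) = 6p + 5(1−p), giving p = 7/13.
Let Bob play s1 with probability q. Alice is indifferent when 6(1−q) = 12q + 5(1−q), giving q = 1/13.
The value is 0·(1/13) + (6)·(12/13) = 72/13.

72/13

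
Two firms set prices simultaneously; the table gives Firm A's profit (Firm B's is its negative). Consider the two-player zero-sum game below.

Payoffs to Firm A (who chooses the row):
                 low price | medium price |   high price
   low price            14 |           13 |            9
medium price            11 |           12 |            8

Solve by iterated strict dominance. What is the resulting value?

Row medium price is strictly dominated by row low price (14>11, 13>12, 9>8); eliminate medium price.
Column low price is strictly dominated by medium price for Firm B (13<14); eliminate low price.
Column medium price is strictly dominated by high price for Firm B (9<13); eliminate medium price.
Only (low price, high price) remains, with payoff 9.

9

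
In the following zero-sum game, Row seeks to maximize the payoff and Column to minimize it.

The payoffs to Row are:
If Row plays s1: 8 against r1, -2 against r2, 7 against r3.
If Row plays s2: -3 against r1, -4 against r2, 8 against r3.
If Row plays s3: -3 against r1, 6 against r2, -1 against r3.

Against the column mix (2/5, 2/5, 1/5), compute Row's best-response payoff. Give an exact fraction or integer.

s1: (8)·(2/5) + (-2)·(2/5) + (7)·(1/5) = 19/5.
s2: (-3)·(2/5) + (-4)·(2/5) + (8)·(1/5) = -6/5.
s3: (-3)·(2/5) + (6)·(2/5) + (-1)·(1/5) = 1.
The best pure response is s1 with expected payoff 19/5.

19/5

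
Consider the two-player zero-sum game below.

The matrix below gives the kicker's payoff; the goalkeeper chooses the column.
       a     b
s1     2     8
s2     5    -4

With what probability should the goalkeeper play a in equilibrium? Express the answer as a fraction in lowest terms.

4/5

Row minima are 2 and -4, so the kicker's maximin is 2; column maxima are 5 and 8, so the goalkeeper's minimax is 5. These differ, so the equilibrium is in mixed strategies.
Let the goalkeeper play a with probability q. The kicker is indifferent when 2q + 8(1−q) = 5q − 4(1−q), giving q = 4/5.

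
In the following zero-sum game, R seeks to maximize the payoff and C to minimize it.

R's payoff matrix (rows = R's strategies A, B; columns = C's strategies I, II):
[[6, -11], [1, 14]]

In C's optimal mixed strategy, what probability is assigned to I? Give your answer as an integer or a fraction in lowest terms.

5/6

Row minima are -11 and 1, so R's maximin is 1; column maxima are 6 and 14, so C's minimax is 6. These differ, so the equilibrium is in mixed strategies.
Let C play I with probability q. R is indifferent when 6q − 11(1−q) = q + 14(1−q), giving q = 5/6.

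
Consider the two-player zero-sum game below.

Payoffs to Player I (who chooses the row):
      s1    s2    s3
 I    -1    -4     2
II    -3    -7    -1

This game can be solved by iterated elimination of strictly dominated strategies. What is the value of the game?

Column s1 is strictly dominated by s2 for Player II (-4<-1, -7<-3); eliminate s1.
Row II is strictly dominated by row I (-4>-7, 2>-1); eliminate II.
Column s3 is strictly dominated by s2 for Player II (-4<2); eliminate s3.
Only (I, s2) remains, with payoff -4.

-4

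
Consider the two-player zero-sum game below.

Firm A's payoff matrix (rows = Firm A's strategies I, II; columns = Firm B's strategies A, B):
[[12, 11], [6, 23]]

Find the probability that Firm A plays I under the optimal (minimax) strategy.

17/18

Row minima are 11 and 6, so Firm A's maximin is 11; column maxima are 12 and 23, so Firm B's minimax is 12. These differ, so the equilibrium is in mixed strategies.
Let Firm A play I with probability p. Firm B is indifferent when 12p + 6(1−p) = 11p + 23(1−p), giving p = 17/18.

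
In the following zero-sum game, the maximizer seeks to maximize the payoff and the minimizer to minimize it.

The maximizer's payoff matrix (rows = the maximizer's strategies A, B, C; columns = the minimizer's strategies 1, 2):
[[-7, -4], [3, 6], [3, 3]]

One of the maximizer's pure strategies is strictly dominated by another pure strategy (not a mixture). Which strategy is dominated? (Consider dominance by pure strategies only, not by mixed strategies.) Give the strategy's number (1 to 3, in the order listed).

Compare A with B: 3 > -7, 6 > -4.
So B strictly dominates A for the maximizer; A is strictly dominated.

1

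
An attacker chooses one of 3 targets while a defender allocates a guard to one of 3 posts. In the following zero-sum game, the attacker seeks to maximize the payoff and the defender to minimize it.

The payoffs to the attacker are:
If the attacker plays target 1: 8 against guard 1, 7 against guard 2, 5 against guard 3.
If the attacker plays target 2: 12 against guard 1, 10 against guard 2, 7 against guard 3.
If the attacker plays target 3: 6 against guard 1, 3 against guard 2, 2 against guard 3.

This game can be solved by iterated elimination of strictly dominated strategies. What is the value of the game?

7

Column guard 2 is strictly dominated by guard 3 for the defender (5<7, 7<10, 2<3); eliminate guard 2.
Column guard 1 is strictly dominated by guard 3 for the defender (5<8, 7<12, 2<6); eliminate guard 1.
Row target 3 is strictly dominated by row target 1 (5>2); eliminate target 3.
Row target 1 is strictly dominated by row target 2 (7>5); eliminate target 1.
Only (target 2, guard 3) remains, with payoff 7.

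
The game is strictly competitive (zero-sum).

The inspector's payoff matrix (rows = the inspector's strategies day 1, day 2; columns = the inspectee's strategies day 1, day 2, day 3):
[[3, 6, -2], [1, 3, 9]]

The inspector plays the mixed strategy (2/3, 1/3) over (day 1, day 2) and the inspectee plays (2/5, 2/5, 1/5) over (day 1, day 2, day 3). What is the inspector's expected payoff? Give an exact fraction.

49/15

Against (2/5, 2/5, 1/5), each row's expected payoff is day 1: 16/5; day 2: 17/5.
Taking the (2/3, 1/3)-weighted average: (2/3)·(16/5) + (1/3)·(17/5) = 49/15.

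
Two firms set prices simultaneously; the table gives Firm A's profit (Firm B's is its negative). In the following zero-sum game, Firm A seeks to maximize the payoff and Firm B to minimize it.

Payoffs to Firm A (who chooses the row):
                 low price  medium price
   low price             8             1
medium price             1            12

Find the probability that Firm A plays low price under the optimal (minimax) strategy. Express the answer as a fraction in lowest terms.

Row minima are 1 and 1, so Firm A's maximin is 1; column maxima are 8 and 12, so Firm B's minimax is 8. These differ, so the equilibrium is in mixed strategies.
Let Firm A play low price with probability p. Firm B is indifferent when 8p + (1−p) = p + 12(1−p), giving p = 11/18.

11/18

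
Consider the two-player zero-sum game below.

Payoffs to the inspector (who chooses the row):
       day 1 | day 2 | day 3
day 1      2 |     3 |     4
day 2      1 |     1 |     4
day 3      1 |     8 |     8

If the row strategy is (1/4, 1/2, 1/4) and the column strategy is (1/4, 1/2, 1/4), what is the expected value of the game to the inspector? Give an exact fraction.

Against (1/4, 1/2, 1/4), each row's expected payoff is day 1: 3; day 2: 7/4; day 3: 25/4.
Taking the (1/4, 1/2, 1/4)-weighted average: (1/4)·(3) + (1/2)·(7/4) + (1/4)·(25/4) = 51/16.

51/16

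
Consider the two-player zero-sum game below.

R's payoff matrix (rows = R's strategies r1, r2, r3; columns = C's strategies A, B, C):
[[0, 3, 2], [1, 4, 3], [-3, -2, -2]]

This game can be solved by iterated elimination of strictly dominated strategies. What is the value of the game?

Column C is strictly dominated by A for C (0<2, 1<3, -3<-2); eliminate C.
Row r1 is strictly dominated by row r2 (1>0, 4>3); eliminate r1.
Column B is strictly dominated by A for C (1<4, -3<-2); eliminate B.
Row r3 is strictly dominated by row r2 (1>-3); eliminate r3.
Only (r2, A) remains, with payoff 1.

1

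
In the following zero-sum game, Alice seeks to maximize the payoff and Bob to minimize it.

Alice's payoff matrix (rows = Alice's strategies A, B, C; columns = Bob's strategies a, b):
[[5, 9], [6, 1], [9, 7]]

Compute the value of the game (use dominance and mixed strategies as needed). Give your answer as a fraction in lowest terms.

Row B is strictly dominated by row C, so Alice never plays it.
The remaining 2×2 game on (A, C) × (a, b) has no saddle point. Let Alice play A with probability p; indifference gives 5p + 9(1−p) = 9p + 7(1−p), so p = 1/3.
Similarly Bob's optimal q on a is 1/3, and the value is 5·(1/3) + (9)·(2/3) = 23/3.

23/3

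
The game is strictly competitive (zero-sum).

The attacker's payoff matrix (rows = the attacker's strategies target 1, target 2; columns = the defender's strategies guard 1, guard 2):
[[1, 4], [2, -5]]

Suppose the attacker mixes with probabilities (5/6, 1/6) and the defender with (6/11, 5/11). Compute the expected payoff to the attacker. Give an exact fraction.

Against (6/11, 5/11), each row's expected payoff is target 1: 26/11; target 2: -13/11.
Taking the (5/6, 1/6)-weighted average: (5/6)·(26/11) + (1/6)·(-13/11) = 39/22.

39/22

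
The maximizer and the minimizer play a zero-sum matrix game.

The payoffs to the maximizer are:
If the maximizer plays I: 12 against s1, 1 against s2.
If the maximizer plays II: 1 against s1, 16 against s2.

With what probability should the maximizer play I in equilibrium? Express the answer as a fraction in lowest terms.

Row minima are 1 and 1, so the maximizer's maximin is 1; column maxima are 12 and 16, so the minimizer's minimax is 12. These differ, so the equilibrium is in mixed strategies.
Let the maximizer play I with probability p. The minimizer is indifferent when 12p + (1−p) = p + 16(1−p), giving p = 15/26.

15/26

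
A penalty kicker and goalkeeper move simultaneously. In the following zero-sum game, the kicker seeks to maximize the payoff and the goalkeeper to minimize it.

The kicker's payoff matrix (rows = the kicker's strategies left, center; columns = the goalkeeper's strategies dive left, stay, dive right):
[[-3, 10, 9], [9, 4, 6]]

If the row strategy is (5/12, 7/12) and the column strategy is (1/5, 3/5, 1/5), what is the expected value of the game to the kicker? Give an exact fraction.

123/20

Against (1/5, 3/5, 1/5), each row's expected payoff is left: 36/5; center: 27/5.
Taking the (5/12, 7/12)-weighted average: (5/12)·(36/5) + (7/12)·(27/5) = 123/20.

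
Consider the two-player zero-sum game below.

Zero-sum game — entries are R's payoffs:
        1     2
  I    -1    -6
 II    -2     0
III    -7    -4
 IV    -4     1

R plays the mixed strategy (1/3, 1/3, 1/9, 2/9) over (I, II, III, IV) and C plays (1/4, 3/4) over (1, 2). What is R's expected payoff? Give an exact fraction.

-7/3

Against (1/4, 3/4), each row's expected payoff is I: -19/4; II: -1/2; III: -19/4; IV: -1/4.
Taking the (1/3, 1/3, 1/9, 2/9)-weighted average: (1/3)·(-19/4) + (1/3)·(-1/2) + (1/9)·(-19/4) + (2/9)·(-1/4) = -7/3.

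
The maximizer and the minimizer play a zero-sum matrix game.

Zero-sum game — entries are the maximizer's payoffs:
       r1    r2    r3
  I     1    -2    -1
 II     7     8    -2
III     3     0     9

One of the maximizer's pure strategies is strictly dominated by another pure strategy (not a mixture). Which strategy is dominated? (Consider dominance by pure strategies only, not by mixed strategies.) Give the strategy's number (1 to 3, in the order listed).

1

Compare I with III: 3 > 1, 0 > -2, 9 > -1.
So III strictly dominates I for the maximizer; I is strictly dominated.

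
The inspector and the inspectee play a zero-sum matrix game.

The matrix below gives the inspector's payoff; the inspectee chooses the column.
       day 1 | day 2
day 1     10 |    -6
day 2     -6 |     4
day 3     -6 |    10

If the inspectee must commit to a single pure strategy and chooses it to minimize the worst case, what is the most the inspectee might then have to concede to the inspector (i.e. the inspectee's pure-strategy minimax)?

The worst case (largest entry) in each column is day 1: 10, day 2: 10.
The best (smallest) of these is 10.

10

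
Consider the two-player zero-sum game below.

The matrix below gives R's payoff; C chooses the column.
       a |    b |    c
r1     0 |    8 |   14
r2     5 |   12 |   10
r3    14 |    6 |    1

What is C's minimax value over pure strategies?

12

The worst case (largest entry) in each column is a: 14, b: 12, c: 14.
The best (smallest) of these is 12.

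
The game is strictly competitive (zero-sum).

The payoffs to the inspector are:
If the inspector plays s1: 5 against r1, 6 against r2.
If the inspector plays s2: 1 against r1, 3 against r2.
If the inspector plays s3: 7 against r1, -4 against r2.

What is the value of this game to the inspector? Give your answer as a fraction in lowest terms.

31/6

Row s2 is strictly dominated by row s1, so the inspector never plays it.
The remaining 2×2 game on (s1, s3) × (r1, r2) has no saddle point. Let the inspector play s1 with probability p; indifference gives 5p + 7(1−p) = 6p − 4(1−p), so p = 11/12.
Similarly the inspectee's optimal q on r1 is 5/6, and the value is 5·(5/6) + (6)·(1/6) = 31/6.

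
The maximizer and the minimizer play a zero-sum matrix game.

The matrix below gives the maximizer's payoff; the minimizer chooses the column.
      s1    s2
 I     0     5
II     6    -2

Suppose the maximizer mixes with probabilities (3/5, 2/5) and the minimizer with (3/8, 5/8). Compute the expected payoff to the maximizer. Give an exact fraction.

91/40

Against (3/8, 5/8), each row's expected payoff is I: 25/8; II: 1.
Taking the (3/5, 2/5)-weighted average: (3/5)·(25/8) + (2/5)·(1) = 91/40.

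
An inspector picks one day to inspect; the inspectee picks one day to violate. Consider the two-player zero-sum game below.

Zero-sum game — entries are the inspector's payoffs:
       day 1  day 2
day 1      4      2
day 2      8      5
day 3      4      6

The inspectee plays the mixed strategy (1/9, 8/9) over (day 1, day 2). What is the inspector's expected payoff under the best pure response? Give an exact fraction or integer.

day 1: (4)·(1/9) + (2)·(8/9) = 20/9.
day 2: (8)·(1/9) + (5)·(8/9) = 16/3.
day 3: (4)·(1/9) + (6)·(8/9) = 52/9.
The best pure response is day 3 with expected payoff 52/9.

52/9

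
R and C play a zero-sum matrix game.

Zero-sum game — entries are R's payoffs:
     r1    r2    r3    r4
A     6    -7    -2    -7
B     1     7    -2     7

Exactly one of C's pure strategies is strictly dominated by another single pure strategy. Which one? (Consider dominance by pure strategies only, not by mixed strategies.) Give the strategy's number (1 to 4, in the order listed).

1

C prefers columns that give R less. Compare r1 with r3: -2 < 6, -2 < 1.
So r3 strictly dominates r1 for C; r1 is strictly dominated.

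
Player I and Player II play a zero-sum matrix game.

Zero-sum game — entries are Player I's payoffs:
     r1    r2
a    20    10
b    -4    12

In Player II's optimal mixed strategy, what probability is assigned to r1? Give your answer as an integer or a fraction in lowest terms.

Row minima are 10 and -4, so Player I's maximin is 10; column maxima are 20 and 12, so Player II's minimax is 12. These differ, so the equilibrium is in mixed strategies.
Let Player II play r1 with probability q. Player I is indifferent when 20q + 10(1−q) = −4q + 12(1−q), giving q = 1/13.

1/13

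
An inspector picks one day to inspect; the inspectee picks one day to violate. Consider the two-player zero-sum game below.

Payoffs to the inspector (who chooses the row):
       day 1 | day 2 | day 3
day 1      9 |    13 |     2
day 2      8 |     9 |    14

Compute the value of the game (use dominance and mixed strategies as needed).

110/13

Column day 2 is strictly dominated by day 1 for the inspectee (it gives the inspector more in every row).
The remaining 2×2 game on (day 1, day 2) × (day 1, day 3) has no saddle point. Let the inspector play day 1 with probability p; indifference gives 9p + 8(1−p) = 2p + 14(1−p), so p = 6/13.
Similarly the inspectee's optimal q on day 1 is 12/13, and the value is 9·(12/13) + (2)·(1/13) = 110/13.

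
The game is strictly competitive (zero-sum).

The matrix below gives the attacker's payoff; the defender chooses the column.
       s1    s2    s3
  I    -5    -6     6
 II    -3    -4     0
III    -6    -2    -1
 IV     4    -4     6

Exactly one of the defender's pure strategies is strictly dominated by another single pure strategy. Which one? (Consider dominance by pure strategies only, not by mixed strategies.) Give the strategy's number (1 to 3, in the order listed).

The defender prefers columns that give the attacker less. Compare s3 with s1: -5 < 6, -3 < 0, -6 < -1, 4 < 6.
So s1 strictly dominates s3 for the defender; s3 is strictly dominated.

3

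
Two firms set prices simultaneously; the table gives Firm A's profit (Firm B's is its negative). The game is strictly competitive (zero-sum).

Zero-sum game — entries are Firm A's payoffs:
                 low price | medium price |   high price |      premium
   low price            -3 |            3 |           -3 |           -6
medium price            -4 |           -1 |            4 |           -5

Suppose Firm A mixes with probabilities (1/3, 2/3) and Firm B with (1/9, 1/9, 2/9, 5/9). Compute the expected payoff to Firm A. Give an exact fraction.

-80/27

Against (1/9, 1/9, 2/9, 5/9), each row's expected payoff is low price: -4; medium price: -22/9.
Taking the (1/3, 2/3)-weighted average: (1/3)·(-4) + (2/3)·(-22/9) = -80/27.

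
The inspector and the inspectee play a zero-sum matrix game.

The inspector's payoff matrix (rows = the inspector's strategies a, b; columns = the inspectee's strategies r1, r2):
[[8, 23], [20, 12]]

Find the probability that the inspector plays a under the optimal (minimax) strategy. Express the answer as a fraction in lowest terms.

Row minima are 8 and 12, so the inspector's maximin is 12; column maxima are 20 and 23, so the inspectee's minimax is 20. These differ, so the equilibrium is in mixed strategies.
Let the inspector play a with probability p. The inspectee is indifferent when 8p + 20(1−p) = 23p + 12(1−p), giving p = 8/23.

8/23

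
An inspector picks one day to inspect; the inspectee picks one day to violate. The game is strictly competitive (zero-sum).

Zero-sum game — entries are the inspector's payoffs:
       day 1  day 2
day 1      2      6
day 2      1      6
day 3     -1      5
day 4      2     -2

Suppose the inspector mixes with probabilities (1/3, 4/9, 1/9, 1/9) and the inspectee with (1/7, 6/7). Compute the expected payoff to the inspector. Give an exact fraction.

281/63

Against (1/7, 6/7), each row's expected payoff is day 1: 38/7; day 2: 37/7; day 3: 29/7; day 4: -10/7.
Taking the (1/3, 4/9, 1/9, 1/9)-weighted average: (1/3)·(38/7) + (4/9)·(37/7) + (1/9)·(29/7) + (1/9)·(-10/7) = 281/63.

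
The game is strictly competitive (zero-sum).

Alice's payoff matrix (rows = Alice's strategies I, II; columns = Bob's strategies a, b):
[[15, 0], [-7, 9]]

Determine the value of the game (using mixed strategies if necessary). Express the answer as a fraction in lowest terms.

Row minima are 0 and -7, so Alice's maximin is 0; column maxima are 15 and 9, so Bob's minimax is 9. These differ, so the equilibrium is in mixed strategies.
Let Alice play I with probability p. Bob is indifferent when 15p − 7(1−p) = 9(1−p), giving p = 16/31.
Let Bob play a with probability q. Alice is indifferent when 15q = −7q + 9(1−q), giving q = 9/31.
The value is 15·(9/31) + (0)·(22/31) = 135/31.

135/31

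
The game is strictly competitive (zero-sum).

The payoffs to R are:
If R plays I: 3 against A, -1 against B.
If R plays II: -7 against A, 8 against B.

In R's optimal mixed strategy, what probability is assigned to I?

15/19

Row minima are -1 and -7, so R's maximin is -1; column maxima are 3 and 8, so C's minimax is 3. These differ, so the equilibrium is in mixed strategies.
Let R play I with probability p. C is indifferent when 3p − 7(1−p) = −p + 8(1−p), giving p = 15/19.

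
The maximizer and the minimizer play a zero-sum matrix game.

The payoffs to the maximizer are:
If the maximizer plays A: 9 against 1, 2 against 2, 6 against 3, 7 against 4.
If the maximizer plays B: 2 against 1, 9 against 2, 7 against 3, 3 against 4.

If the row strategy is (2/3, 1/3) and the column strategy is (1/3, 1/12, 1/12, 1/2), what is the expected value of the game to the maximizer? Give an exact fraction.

Against (1/3, 1/12, 1/12, 1/2), each row's expected payoff is A: 43/6; B: 7/2.
Taking the (2/3, 1/3)-weighted average: (2/3)·(43/6) + (1/3)·(7/2) = 107/18.

107/18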